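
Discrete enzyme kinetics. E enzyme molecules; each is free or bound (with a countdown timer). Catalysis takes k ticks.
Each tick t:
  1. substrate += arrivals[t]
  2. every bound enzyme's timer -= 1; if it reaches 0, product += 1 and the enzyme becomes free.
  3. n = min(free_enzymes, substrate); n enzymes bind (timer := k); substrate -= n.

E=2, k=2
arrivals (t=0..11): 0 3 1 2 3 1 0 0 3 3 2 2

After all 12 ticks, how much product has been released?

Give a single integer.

Answer: 10

Derivation:
t=0: arr=0 -> substrate=0 bound=0 product=0
t=1: arr=3 -> substrate=1 bound=2 product=0
t=2: arr=1 -> substrate=2 bound=2 product=0
t=3: arr=2 -> substrate=2 bound=2 product=2
t=4: arr=3 -> substrate=5 bound=2 product=2
t=5: arr=1 -> substrate=4 bound=2 product=4
t=6: arr=0 -> substrate=4 bound=2 product=4
t=7: arr=0 -> substrate=2 bound=2 product=6
t=8: arr=3 -> substrate=5 bound=2 product=6
t=9: arr=3 -> substrate=6 bound=2 product=8
t=10: arr=2 -> substrate=8 bound=2 product=8
t=11: arr=2 -> substrate=8 bound=2 product=10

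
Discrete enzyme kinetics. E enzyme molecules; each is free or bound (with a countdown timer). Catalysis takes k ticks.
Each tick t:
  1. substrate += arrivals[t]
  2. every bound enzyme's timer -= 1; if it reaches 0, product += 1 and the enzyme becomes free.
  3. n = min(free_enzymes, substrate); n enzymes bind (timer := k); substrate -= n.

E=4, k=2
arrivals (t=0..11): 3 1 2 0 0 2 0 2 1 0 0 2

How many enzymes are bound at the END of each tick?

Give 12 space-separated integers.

Answer: 3 4 3 2 0 2 2 2 3 1 0 2

Derivation:
t=0: arr=3 -> substrate=0 bound=3 product=0
t=1: arr=1 -> substrate=0 bound=4 product=0
t=2: arr=2 -> substrate=0 bound=3 product=3
t=3: arr=0 -> substrate=0 bound=2 product=4
t=4: arr=0 -> substrate=0 bound=0 product=6
t=5: arr=2 -> substrate=0 bound=2 product=6
t=6: arr=0 -> substrate=0 bound=2 product=6
t=7: arr=2 -> substrate=0 bound=2 product=8
t=8: arr=1 -> substrate=0 bound=3 product=8
t=9: arr=0 -> substrate=0 bound=1 product=10
t=10: arr=0 -> substrate=0 bound=0 product=11
t=11: arr=2 -> substrate=0 bound=2 product=11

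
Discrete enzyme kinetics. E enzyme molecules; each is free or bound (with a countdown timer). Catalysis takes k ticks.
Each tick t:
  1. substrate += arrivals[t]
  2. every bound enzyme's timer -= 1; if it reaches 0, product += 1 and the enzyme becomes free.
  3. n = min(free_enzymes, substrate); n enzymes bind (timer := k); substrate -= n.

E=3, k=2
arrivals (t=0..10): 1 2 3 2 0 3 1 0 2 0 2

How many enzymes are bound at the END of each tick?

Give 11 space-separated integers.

Answer: 1 3 3 3 3 3 3 3 3 2 3

Derivation:
t=0: arr=1 -> substrate=0 bound=1 product=0
t=1: arr=2 -> substrate=0 bound=3 product=0
t=2: arr=3 -> substrate=2 bound=3 product=1
t=3: arr=2 -> substrate=2 bound=3 product=3
t=4: arr=0 -> substrate=1 bound=3 product=4
t=5: arr=3 -> substrate=2 bound=3 product=6
t=6: arr=1 -> substrate=2 bound=3 product=7
t=7: arr=0 -> substrate=0 bound=3 product=9
t=8: arr=2 -> substrate=1 bound=3 product=10
t=9: arr=0 -> substrate=0 bound=2 product=12
t=10: arr=2 -> substrate=0 bound=3 product=13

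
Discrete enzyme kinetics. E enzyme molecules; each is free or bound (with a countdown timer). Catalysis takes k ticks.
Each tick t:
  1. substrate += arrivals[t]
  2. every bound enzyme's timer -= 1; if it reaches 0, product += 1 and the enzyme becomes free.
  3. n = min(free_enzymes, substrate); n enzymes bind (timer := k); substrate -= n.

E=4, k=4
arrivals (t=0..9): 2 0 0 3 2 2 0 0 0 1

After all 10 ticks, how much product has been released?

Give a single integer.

Answer: 6

Derivation:
t=0: arr=2 -> substrate=0 bound=2 product=0
t=1: arr=0 -> substrate=0 bound=2 product=0
t=2: arr=0 -> substrate=0 bound=2 product=0
t=3: arr=3 -> substrate=1 bound=4 product=0
t=4: arr=2 -> substrate=1 bound=4 product=2
t=5: arr=2 -> substrate=3 bound=4 product=2
t=6: arr=0 -> substrate=3 bound=4 product=2
t=7: arr=0 -> substrate=1 bound=4 product=4
t=8: arr=0 -> substrate=0 bound=3 product=6
t=9: arr=1 -> substrate=0 bound=4 product=6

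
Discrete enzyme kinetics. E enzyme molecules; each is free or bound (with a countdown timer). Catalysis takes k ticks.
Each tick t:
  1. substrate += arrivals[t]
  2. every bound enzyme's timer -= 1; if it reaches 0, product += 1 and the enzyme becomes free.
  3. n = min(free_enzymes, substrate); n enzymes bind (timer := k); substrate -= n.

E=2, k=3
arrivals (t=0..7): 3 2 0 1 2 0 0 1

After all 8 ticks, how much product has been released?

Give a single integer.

Answer: 4

Derivation:
t=0: arr=3 -> substrate=1 bound=2 product=0
t=1: arr=2 -> substrate=3 bound=2 product=0
t=2: arr=0 -> substrate=3 bound=2 product=0
t=3: arr=1 -> substrate=2 bound=2 product=2
t=4: arr=2 -> substrate=4 bound=2 product=2
t=5: arr=0 -> substrate=4 bound=2 product=2
t=6: arr=0 -> substrate=2 bound=2 product=4
t=7: arr=1 -> substrate=3 bound=2 product=4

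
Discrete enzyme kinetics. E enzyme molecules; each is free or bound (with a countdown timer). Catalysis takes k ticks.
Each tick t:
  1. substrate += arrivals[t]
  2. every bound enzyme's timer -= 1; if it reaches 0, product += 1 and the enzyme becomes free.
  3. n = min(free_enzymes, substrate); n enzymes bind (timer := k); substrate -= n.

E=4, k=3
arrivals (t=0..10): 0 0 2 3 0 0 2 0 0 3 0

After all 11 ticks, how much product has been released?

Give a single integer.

Answer: 7

Derivation:
t=0: arr=0 -> substrate=0 bound=0 product=0
t=1: arr=0 -> substrate=0 bound=0 product=0
t=2: arr=2 -> substrate=0 bound=2 product=0
t=3: arr=3 -> substrate=1 bound=4 product=0
t=4: arr=0 -> substrate=1 bound=4 product=0
t=5: arr=0 -> substrate=0 bound=3 product=2
t=6: arr=2 -> substrate=0 bound=3 product=4
t=7: arr=0 -> substrate=0 bound=3 product=4
t=8: arr=0 -> substrate=0 bound=2 product=5
t=9: arr=3 -> substrate=0 bound=3 product=7
t=10: arr=0 -> substrate=0 bound=3 product=7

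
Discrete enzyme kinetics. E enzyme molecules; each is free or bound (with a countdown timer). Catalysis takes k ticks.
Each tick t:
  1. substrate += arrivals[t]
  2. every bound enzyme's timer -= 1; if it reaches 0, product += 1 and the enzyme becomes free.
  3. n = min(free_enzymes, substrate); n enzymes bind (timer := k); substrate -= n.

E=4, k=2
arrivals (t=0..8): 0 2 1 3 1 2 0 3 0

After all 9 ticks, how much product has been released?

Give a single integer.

t=0: arr=0 -> substrate=0 bound=0 product=0
t=1: arr=2 -> substrate=0 bound=2 product=0
t=2: arr=1 -> substrate=0 bound=3 product=0
t=3: arr=3 -> substrate=0 bound=4 product=2
t=4: arr=1 -> substrate=0 bound=4 product=3
t=5: arr=2 -> substrate=0 bound=3 product=6
t=6: arr=0 -> substrate=0 bound=2 product=7
t=7: arr=3 -> substrate=0 bound=3 product=9
t=8: arr=0 -> substrate=0 bound=3 product=9

Answer: 9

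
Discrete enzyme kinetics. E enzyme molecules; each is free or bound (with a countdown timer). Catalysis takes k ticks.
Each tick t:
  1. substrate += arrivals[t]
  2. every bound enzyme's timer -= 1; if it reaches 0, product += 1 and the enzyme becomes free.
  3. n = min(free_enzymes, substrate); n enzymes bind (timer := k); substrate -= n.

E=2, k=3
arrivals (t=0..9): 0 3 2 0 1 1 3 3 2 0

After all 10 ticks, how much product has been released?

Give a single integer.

Answer: 4

Derivation:
t=0: arr=0 -> substrate=0 bound=0 product=0
t=1: arr=3 -> substrate=1 bound=2 product=0
t=2: arr=2 -> substrate=3 bound=2 product=0
t=3: arr=0 -> substrate=3 bound=2 product=0
t=4: arr=1 -> substrate=2 bound=2 product=2
t=5: arr=1 -> substrate=3 bound=2 product=2
t=6: arr=3 -> substrate=6 bound=2 product=2
t=7: arr=3 -> substrate=7 bound=2 product=4
t=8: arr=2 -> substrate=9 bound=2 product=4
t=9: arr=0 -> substrate=9 bound=2 product=4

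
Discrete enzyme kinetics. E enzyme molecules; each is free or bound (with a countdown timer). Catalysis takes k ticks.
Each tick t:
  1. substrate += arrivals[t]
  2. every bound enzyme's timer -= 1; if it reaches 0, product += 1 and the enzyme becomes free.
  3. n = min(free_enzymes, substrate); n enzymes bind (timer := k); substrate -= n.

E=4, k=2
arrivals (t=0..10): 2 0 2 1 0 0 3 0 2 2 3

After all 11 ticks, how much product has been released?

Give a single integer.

t=0: arr=2 -> substrate=0 bound=2 product=0
t=1: arr=0 -> substrate=0 bound=2 product=0
t=2: arr=2 -> substrate=0 bound=2 product=2
t=3: arr=1 -> substrate=0 bound=3 product=2
t=4: arr=0 -> substrate=0 bound=1 product=4
t=5: arr=0 -> substrate=0 bound=0 product=5
t=6: arr=3 -> substrate=0 bound=3 product=5
t=7: arr=0 -> substrate=0 bound=3 product=5
t=8: arr=2 -> substrate=0 bound=2 product=8
t=9: arr=2 -> substrate=0 bound=4 product=8
t=10: arr=3 -> substrate=1 bound=4 product=10

Answer: 10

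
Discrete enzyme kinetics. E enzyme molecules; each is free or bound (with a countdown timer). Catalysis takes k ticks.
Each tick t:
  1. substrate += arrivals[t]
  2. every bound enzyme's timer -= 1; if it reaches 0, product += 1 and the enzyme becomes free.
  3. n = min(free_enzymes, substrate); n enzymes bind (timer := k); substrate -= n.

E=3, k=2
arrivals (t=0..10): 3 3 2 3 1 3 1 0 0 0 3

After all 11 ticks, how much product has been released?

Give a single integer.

Answer: 15

Derivation:
t=0: arr=3 -> substrate=0 bound=3 product=0
t=1: arr=3 -> substrate=3 bound=3 product=0
t=2: arr=2 -> substrate=2 bound=3 product=3
t=3: arr=3 -> substrate=5 bound=3 product=3
t=4: arr=1 -> substrate=3 bound=3 product=6
t=5: arr=3 -> substrate=6 bound=3 product=6
t=6: arr=1 -> substrate=4 bound=3 product=9
t=7: arr=0 -> substrate=4 bound=3 product=9
t=8: arr=0 -> substrate=1 bound=3 product=12
t=9: arr=0 -> substrate=1 bound=3 product=12
t=10: arr=3 -> substrate=1 bound=3 product=15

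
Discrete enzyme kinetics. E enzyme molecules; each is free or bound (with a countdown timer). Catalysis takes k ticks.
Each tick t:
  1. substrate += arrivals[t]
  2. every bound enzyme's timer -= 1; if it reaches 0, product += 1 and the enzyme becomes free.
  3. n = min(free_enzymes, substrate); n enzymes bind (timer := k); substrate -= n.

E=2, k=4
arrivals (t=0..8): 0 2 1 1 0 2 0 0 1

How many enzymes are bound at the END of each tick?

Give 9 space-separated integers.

t=0: arr=0 -> substrate=0 bound=0 product=0
t=1: arr=2 -> substrate=0 bound=2 product=0
t=2: arr=1 -> substrate=1 bound=2 product=0
t=3: arr=1 -> substrate=2 bound=2 product=0
t=4: arr=0 -> substrate=2 bound=2 product=0
t=5: arr=2 -> substrate=2 bound=2 product=2
t=6: arr=0 -> substrate=2 bound=2 product=2
t=7: arr=0 -> substrate=2 bound=2 product=2
t=8: arr=1 -> substrate=3 bound=2 product=2

Answer: 0 2 2 2 2 2 2 2 2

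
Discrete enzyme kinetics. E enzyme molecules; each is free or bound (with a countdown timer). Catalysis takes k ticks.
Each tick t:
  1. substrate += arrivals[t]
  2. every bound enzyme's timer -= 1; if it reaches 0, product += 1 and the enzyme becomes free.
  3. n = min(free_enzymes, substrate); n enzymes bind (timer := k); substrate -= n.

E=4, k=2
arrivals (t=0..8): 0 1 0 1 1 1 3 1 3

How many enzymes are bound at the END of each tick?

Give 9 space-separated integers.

t=0: arr=0 -> substrate=0 bound=0 product=0
t=1: arr=1 -> substrate=0 bound=1 product=0
t=2: arr=0 -> substrate=0 bound=1 product=0
t=3: arr=1 -> substrate=0 bound=1 product=1
t=4: arr=1 -> substrate=0 bound=2 product=1
t=5: arr=1 -> substrate=0 bound=2 product=2
t=6: arr=3 -> substrate=0 bound=4 product=3
t=7: arr=1 -> substrate=0 bound=4 product=4
t=8: arr=3 -> substrate=0 bound=4 product=7

Answer: 0 1 1 1 2 2 4 4 4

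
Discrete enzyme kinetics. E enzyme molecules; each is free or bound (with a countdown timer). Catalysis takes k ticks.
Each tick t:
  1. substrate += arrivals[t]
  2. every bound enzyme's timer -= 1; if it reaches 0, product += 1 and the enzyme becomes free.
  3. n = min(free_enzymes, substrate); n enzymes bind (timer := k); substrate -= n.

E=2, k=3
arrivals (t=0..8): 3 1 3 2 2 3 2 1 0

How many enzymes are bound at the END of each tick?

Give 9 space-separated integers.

Answer: 2 2 2 2 2 2 2 2 2

Derivation:
t=0: arr=3 -> substrate=1 bound=2 product=0
t=1: arr=1 -> substrate=2 bound=2 product=0
t=2: arr=3 -> substrate=5 bound=2 product=0
t=3: arr=2 -> substrate=5 bound=2 product=2
t=4: arr=2 -> substrate=7 bound=2 product=2
t=5: arr=3 -> substrate=10 bound=2 product=2
t=6: arr=2 -> substrate=10 bound=2 product=4
t=7: arr=1 -> substrate=11 bound=2 product=4
t=8: arr=0 -> substrate=11 bound=2 product=4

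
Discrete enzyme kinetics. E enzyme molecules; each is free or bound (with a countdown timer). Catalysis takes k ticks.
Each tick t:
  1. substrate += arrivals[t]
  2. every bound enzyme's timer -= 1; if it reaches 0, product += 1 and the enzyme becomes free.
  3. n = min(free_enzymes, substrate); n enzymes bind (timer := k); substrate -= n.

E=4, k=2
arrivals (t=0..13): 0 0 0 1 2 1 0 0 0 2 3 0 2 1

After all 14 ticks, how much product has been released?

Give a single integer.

t=0: arr=0 -> substrate=0 bound=0 product=0
t=1: arr=0 -> substrate=0 bound=0 product=0
t=2: arr=0 -> substrate=0 bound=0 product=0
t=3: arr=1 -> substrate=0 bound=1 product=0
t=4: arr=2 -> substrate=0 bound=3 product=0
t=5: arr=1 -> substrate=0 bound=3 product=1
t=6: arr=0 -> substrate=0 bound=1 product=3
t=7: arr=0 -> substrate=0 bound=0 product=4
t=8: arr=0 -> substrate=0 bound=0 product=4
t=9: arr=2 -> substrate=0 bound=2 product=4
t=10: arr=3 -> substrate=1 bound=4 product=4
t=11: arr=0 -> substrate=0 bound=3 product=6
t=12: arr=2 -> substrate=0 bound=3 product=8
t=13: arr=1 -> substrate=0 bound=3 product=9

Answer: 9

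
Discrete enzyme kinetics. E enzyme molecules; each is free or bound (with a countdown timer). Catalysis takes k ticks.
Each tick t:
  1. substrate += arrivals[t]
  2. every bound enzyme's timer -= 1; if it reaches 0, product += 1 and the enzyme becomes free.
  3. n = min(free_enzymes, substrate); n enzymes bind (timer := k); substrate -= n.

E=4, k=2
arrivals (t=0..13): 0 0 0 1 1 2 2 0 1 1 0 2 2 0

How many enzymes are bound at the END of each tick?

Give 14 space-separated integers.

t=0: arr=0 -> substrate=0 bound=0 product=0
t=1: arr=0 -> substrate=0 bound=0 product=0
t=2: arr=0 -> substrate=0 bound=0 product=0
t=3: arr=1 -> substrate=0 bound=1 product=0
t=4: arr=1 -> substrate=0 bound=2 product=0
t=5: arr=2 -> substrate=0 bound=3 product=1
t=6: arr=2 -> substrate=0 bound=4 product=2
t=7: arr=0 -> substrate=0 bound=2 product=4
t=8: arr=1 -> substrate=0 bound=1 product=6
t=9: arr=1 -> substrate=0 bound=2 product=6
t=10: arr=0 -> substrate=0 bound=1 product=7
t=11: arr=2 -> substrate=0 bound=2 product=8
t=12: arr=2 -> substrate=0 bound=4 product=8
t=13: arr=0 -> substrate=0 bound=2 product=10

Answer: 0 0 0 1 2 3 4 2 1 2 1 2 4 2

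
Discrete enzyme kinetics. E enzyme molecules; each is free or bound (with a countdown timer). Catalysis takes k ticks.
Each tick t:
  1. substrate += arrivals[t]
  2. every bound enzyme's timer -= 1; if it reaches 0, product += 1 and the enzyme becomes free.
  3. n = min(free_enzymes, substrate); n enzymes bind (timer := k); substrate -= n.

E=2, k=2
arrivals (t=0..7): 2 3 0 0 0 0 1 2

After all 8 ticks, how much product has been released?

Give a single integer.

t=0: arr=2 -> substrate=0 bound=2 product=0
t=1: arr=3 -> substrate=3 bound=2 product=0
t=2: arr=0 -> substrate=1 bound=2 product=2
t=3: arr=0 -> substrate=1 bound=2 product=2
t=4: arr=0 -> substrate=0 bound=1 product=4
t=5: arr=0 -> substrate=0 bound=1 product=4
t=6: arr=1 -> substrate=0 bound=1 product=5
t=7: arr=2 -> substrate=1 bound=2 product=5

Answer: 5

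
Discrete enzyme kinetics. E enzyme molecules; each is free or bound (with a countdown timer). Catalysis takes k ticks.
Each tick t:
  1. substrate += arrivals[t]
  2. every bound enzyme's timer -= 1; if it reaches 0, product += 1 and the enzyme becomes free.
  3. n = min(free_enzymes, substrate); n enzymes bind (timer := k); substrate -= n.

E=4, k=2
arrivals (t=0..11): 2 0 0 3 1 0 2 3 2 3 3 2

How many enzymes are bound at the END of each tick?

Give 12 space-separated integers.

Answer: 2 2 0 3 4 1 2 4 4 4 4 4

Derivation:
t=0: arr=2 -> substrate=0 bound=2 product=0
t=1: arr=0 -> substrate=0 bound=2 product=0
t=2: arr=0 -> substrate=0 bound=0 product=2
t=3: arr=3 -> substrate=0 bound=3 product=2
t=4: arr=1 -> substrate=0 bound=4 product=2
t=5: arr=0 -> substrate=0 bound=1 product=5
t=6: arr=2 -> substrate=0 bound=2 product=6
t=7: arr=3 -> substrate=1 bound=4 product=6
t=8: arr=2 -> substrate=1 bound=4 product=8
t=9: arr=3 -> substrate=2 bound=4 product=10
t=10: arr=3 -> substrate=3 bound=4 product=12
t=11: arr=2 -> substrate=3 bound=4 product=14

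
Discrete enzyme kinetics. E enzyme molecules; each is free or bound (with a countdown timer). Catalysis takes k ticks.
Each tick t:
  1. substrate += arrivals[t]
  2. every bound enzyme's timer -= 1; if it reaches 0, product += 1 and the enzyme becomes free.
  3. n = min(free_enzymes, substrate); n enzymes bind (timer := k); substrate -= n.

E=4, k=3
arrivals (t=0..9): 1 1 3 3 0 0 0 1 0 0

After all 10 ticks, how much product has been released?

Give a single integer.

t=0: arr=1 -> substrate=0 bound=1 product=0
t=1: arr=1 -> substrate=0 bound=2 product=0
t=2: arr=3 -> substrate=1 bound=4 product=0
t=3: arr=3 -> substrate=3 bound=4 product=1
t=4: arr=0 -> substrate=2 bound=4 product=2
t=5: arr=0 -> substrate=0 bound=4 product=4
t=6: arr=0 -> substrate=0 bound=3 product=5
t=7: arr=1 -> substrate=0 bound=3 product=6
t=8: arr=0 -> substrate=0 bound=1 product=8
t=9: arr=0 -> substrate=0 bound=1 product=8

Answer: 8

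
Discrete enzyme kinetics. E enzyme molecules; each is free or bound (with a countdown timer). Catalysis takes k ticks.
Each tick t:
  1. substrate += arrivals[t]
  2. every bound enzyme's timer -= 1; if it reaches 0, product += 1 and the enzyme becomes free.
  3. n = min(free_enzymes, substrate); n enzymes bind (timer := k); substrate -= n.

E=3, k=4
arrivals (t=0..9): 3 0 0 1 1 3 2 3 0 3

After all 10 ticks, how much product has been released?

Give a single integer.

t=0: arr=3 -> substrate=0 bound=3 product=0
t=1: arr=0 -> substrate=0 bound=3 product=0
t=2: arr=0 -> substrate=0 bound=3 product=0
t=3: arr=1 -> substrate=1 bound=3 product=0
t=4: arr=1 -> substrate=0 bound=2 product=3
t=5: arr=3 -> substrate=2 bound=3 product=3
t=6: arr=2 -> substrate=4 bound=3 product=3
t=7: arr=3 -> substrate=7 bound=3 product=3
t=8: arr=0 -> substrate=5 bound=3 product=5
t=9: arr=3 -> substrate=7 bound=3 product=6

Answer: 6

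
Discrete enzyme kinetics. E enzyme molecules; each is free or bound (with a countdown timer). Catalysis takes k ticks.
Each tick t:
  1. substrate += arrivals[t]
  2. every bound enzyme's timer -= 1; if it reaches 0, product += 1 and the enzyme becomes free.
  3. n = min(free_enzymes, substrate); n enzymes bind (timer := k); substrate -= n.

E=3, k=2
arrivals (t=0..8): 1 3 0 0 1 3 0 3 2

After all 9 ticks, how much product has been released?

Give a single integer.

t=0: arr=1 -> substrate=0 bound=1 product=0
t=1: arr=3 -> substrate=1 bound=3 product=0
t=2: arr=0 -> substrate=0 bound=3 product=1
t=3: arr=0 -> substrate=0 bound=1 product=3
t=4: arr=1 -> substrate=0 bound=1 product=4
t=5: arr=3 -> substrate=1 bound=3 product=4
t=6: arr=0 -> substrate=0 bound=3 product=5
t=7: arr=3 -> substrate=1 bound=3 product=7
t=8: arr=2 -> substrate=2 bound=3 product=8

Answer: 8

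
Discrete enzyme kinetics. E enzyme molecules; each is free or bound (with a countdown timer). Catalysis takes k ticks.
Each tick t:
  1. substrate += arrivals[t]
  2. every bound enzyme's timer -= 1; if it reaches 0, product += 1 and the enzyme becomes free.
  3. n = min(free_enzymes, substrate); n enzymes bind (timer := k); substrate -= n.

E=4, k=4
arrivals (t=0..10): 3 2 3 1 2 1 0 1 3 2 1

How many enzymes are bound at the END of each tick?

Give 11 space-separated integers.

Answer: 3 4 4 4 4 4 4 4 4 4 4

Derivation:
t=0: arr=3 -> substrate=0 bound=3 product=0
t=1: arr=2 -> substrate=1 bound=4 product=0
t=2: arr=3 -> substrate=4 bound=4 product=0
t=3: arr=1 -> substrate=5 bound=4 product=0
t=4: arr=2 -> substrate=4 bound=4 product=3
t=5: arr=1 -> substrate=4 bound=4 product=4
t=6: arr=0 -> substrate=4 bound=4 product=4
t=7: arr=1 -> substrate=5 bound=4 product=4
t=8: arr=3 -> substrate=5 bound=4 product=7
t=9: arr=2 -> substrate=6 bound=4 product=8
t=10: arr=1 -> substrate=7 bound=4 product=8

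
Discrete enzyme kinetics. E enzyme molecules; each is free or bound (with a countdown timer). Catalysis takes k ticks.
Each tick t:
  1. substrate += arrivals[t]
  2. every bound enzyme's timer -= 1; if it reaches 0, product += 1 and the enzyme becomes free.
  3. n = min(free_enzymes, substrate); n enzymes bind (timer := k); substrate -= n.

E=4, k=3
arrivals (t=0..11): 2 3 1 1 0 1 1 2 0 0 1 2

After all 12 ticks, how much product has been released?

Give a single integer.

t=0: arr=2 -> substrate=0 bound=2 product=0
t=1: arr=3 -> substrate=1 bound=4 product=0
t=2: arr=1 -> substrate=2 bound=4 product=0
t=3: arr=1 -> substrate=1 bound=4 product=2
t=4: arr=0 -> substrate=0 bound=3 product=4
t=5: arr=1 -> substrate=0 bound=4 product=4
t=6: arr=1 -> substrate=0 bound=3 product=6
t=7: arr=2 -> substrate=0 bound=4 product=7
t=8: arr=0 -> substrate=0 bound=3 product=8
t=9: arr=0 -> substrate=0 bound=2 product=9
t=10: arr=1 -> substrate=0 bound=1 product=11
t=11: arr=2 -> substrate=0 bound=3 product=11

Answer: 11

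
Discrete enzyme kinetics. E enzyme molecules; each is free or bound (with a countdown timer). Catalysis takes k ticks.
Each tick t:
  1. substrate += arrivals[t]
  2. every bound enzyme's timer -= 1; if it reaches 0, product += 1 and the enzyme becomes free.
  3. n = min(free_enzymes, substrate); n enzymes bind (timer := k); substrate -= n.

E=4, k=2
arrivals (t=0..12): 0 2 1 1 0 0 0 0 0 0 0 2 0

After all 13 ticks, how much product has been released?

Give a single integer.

Answer: 4

Derivation:
t=0: arr=0 -> substrate=0 bound=0 product=0
t=1: arr=2 -> substrate=0 bound=2 product=0
t=2: arr=1 -> substrate=0 bound=3 product=0
t=3: arr=1 -> substrate=0 bound=2 product=2
t=4: arr=0 -> substrate=0 bound=1 product=3
t=5: arr=0 -> substrate=0 bound=0 product=4
t=6: arr=0 -> substrate=0 bound=0 product=4
t=7: arr=0 -> substrate=0 bound=0 product=4
t=8: arr=0 -> substrate=0 bound=0 product=4
t=9: arr=0 -> substrate=0 bound=0 product=4
t=10: arr=0 -> substrate=0 bound=0 product=4
t=11: arr=2 -> substrate=0 bound=2 product=4
t=12: arr=0 -> substrate=0 bound=2 product=4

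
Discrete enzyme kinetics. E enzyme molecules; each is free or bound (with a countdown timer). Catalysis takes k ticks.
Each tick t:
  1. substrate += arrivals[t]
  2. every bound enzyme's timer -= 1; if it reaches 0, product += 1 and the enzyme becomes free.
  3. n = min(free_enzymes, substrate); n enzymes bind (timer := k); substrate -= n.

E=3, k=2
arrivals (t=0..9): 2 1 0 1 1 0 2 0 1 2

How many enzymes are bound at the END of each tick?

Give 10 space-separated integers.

Answer: 2 3 1 1 2 1 2 2 1 3

Derivation:
t=0: arr=2 -> substrate=0 bound=2 product=0
t=1: arr=1 -> substrate=0 bound=3 product=0
t=2: arr=0 -> substrate=0 bound=1 product=2
t=3: arr=1 -> substrate=0 bound=1 product=3
t=4: arr=1 -> substrate=0 bound=2 product=3
t=5: arr=0 -> substrate=0 bound=1 product=4
t=6: arr=2 -> substrate=0 bound=2 product=5
t=7: arr=0 -> substrate=0 bound=2 product=5
t=8: arr=1 -> substrate=0 bound=1 product=7
t=9: arr=2 -> substrate=0 bound=3 product=7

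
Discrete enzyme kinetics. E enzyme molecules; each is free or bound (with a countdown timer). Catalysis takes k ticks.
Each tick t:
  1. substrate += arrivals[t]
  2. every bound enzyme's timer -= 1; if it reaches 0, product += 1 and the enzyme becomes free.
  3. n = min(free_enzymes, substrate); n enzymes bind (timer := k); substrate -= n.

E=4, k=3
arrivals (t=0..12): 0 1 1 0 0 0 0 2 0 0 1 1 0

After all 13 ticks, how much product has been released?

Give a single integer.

Answer: 4

Derivation:
t=0: arr=0 -> substrate=0 bound=0 product=0
t=1: arr=1 -> substrate=0 bound=1 product=0
t=2: arr=1 -> substrate=0 bound=2 product=0
t=3: arr=0 -> substrate=0 bound=2 product=0
t=4: arr=0 -> substrate=0 bound=1 product=1
t=5: arr=0 -> substrate=0 bound=0 product=2
t=6: arr=0 -> substrate=0 bound=0 product=2
t=7: arr=2 -> substrate=0 bound=2 product=2
t=8: arr=0 -> substrate=0 bound=2 product=2
t=9: arr=0 -> substrate=0 bound=2 product=2
t=10: arr=1 -> substrate=0 bound=1 product=4
t=11: arr=1 -> substrate=0 bound=2 product=4
t=12: arr=0 -> substrate=0 bound=2 product=4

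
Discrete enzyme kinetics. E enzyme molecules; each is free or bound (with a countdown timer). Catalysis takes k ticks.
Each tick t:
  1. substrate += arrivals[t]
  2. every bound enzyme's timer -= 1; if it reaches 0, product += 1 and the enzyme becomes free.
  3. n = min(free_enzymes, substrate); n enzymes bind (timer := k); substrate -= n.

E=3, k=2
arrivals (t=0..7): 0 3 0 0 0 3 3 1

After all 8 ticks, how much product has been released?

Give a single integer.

t=0: arr=0 -> substrate=0 bound=0 product=0
t=1: arr=3 -> substrate=0 bound=3 product=0
t=2: arr=0 -> substrate=0 bound=3 product=0
t=3: arr=0 -> substrate=0 bound=0 product=3
t=4: arr=0 -> substrate=0 bound=0 product=3
t=5: arr=3 -> substrate=0 bound=3 product=3
t=6: arr=3 -> substrate=3 bound=3 product=3
t=7: arr=1 -> substrate=1 bound=3 product=6

Answer: 6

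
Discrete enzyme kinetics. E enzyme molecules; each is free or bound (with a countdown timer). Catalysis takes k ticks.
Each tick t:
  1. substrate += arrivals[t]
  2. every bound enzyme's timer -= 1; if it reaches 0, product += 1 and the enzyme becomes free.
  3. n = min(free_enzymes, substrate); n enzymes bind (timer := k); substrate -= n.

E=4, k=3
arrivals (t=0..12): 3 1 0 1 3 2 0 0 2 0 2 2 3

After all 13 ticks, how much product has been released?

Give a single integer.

t=0: arr=3 -> substrate=0 bound=3 product=0
t=1: arr=1 -> substrate=0 bound=4 product=0
t=2: arr=0 -> substrate=0 bound=4 product=0
t=3: arr=1 -> substrate=0 bound=2 product=3
t=4: arr=3 -> substrate=0 bound=4 product=4
t=5: arr=2 -> substrate=2 bound=4 product=4
t=6: arr=0 -> substrate=1 bound=4 product=5
t=7: arr=0 -> substrate=0 bound=2 product=8
t=8: arr=2 -> substrate=0 bound=4 product=8
t=9: arr=0 -> substrate=0 bound=3 product=9
t=10: arr=2 -> substrate=0 bound=4 product=10
t=11: arr=2 -> substrate=0 bound=4 product=12
t=12: arr=3 -> substrate=3 bound=4 product=12

Answer: 12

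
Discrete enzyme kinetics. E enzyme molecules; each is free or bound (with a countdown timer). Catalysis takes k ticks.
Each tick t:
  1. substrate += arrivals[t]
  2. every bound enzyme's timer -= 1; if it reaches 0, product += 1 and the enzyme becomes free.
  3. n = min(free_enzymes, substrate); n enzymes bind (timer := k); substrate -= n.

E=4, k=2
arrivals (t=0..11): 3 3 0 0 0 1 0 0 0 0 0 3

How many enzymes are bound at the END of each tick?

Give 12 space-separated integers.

t=0: arr=3 -> substrate=0 bound=3 product=0
t=1: arr=3 -> substrate=2 bound=4 product=0
t=2: arr=0 -> substrate=0 bound=3 product=3
t=3: arr=0 -> substrate=0 bound=2 product=4
t=4: arr=0 -> substrate=0 bound=0 product=6
t=5: arr=1 -> substrate=0 bound=1 product=6
t=6: arr=0 -> substrate=0 bound=1 product=6
t=7: arr=0 -> substrate=0 bound=0 product=7
t=8: arr=0 -> substrate=0 bound=0 product=7
t=9: arr=0 -> substrate=0 bound=0 product=7
t=10: arr=0 -> substrate=0 bound=0 product=7
t=11: arr=3 -> substrate=0 bound=3 product=7

Answer: 3 4 3 2 0 1 1 0 0 0 0 3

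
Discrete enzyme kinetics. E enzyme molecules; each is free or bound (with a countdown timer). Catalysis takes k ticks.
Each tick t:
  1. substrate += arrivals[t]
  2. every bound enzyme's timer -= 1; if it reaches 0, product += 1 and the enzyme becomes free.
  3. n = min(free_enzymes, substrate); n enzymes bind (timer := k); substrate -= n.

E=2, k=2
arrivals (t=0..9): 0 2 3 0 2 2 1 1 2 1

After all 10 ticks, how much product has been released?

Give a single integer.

Answer: 8

Derivation:
t=0: arr=0 -> substrate=0 bound=0 product=0
t=1: arr=2 -> substrate=0 bound=2 product=0
t=2: arr=3 -> substrate=3 bound=2 product=0
t=3: arr=0 -> substrate=1 bound=2 product=2
t=4: arr=2 -> substrate=3 bound=2 product=2
t=5: arr=2 -> substrate=3 bound=2 product=4
t=6: arr=1 -> substrate=4 bound=2 product=4
t=7: arr=1 -> substrate=3 bound=2 product=6
t=8: arr=2 -> substrate=5 bound=2 product=6
t=9: arr=1 -> substrate=4 bound=2 product=8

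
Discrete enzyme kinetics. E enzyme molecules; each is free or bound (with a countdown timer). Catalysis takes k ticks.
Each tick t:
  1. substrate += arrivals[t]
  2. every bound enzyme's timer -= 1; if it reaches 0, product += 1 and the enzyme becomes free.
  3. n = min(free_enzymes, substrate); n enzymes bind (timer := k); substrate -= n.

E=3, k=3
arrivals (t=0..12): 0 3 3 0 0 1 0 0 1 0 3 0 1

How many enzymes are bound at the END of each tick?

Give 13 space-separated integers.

Answer: 0 3 3 3 3 3 3 1 2 2 3 3 3

Derivation:
t=0: arr=0 -> substrate=0 bound=0 product=0
t=1: arr=3 -> substrate=0 bound=3 product=0
t=2: arr=3 -> substrate=3 bound=3 product=0
t=3: arr=0 -> substrate=3 bound=3 product=0
t=4: arr=0 -> substrate=0 bound=3 product=3
t=5: arr=1 -> substrate=1 bound=3 product=3
t=6: arr=0 -> substrate=1 bound=3 product=3
t=7: arr=0 -> substrate=0 bound=1 product=6
t=8: arr=1 -> substrate=0 bound=2 product=6
t=9: arr=0 -> substrate=0 bound=2 product=6
t=10: arr=3 -> substrate=1 bound=3 product=7
t=11: arr=0 -> substrate=0 bound=3 product=8
t=12: arr=1 -> substrate=1 bound=3 product=8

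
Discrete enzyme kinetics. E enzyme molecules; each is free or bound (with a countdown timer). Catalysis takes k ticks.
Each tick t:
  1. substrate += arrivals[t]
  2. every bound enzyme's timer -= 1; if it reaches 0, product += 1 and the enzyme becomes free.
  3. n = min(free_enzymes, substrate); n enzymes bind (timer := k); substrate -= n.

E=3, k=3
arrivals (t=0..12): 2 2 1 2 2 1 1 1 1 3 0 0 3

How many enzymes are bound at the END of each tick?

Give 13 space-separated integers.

Answer: 2 3 3 3 3 3 3 3 3 3 3 3 3

Derivation:
t=0: arr=2 -> substrate=0 bound=2 product=0
t=1: arr=2 -> substrate=1 bound=3 product=0
t=2: arr=1 -> substrate=2 bound=3 product=0
t=3: arr=2 -> substrate=2 bound=3 product=2
t=4: arr=2 -> substrate=3 bound=3 product=3
t=5: arr=1 -> substrate=4 bound=3 product=3
t=6: arr=1 -> substrate=3 bound=3 product=5
t=7: arr=1 -> substrate=3 bound=3 product=6
t=8: arr=1 -> substrate=4 bound=3 product=6
t=9: arr=3 -> substrate=5 bound=3 product=8
t=10: arr=0 -> substrate=4 bound=3 product=9
t=11: arr=0 -> substrate=4 bound=3 product=9
t=12: arr=3 -> substrate=5 bound=3 product=11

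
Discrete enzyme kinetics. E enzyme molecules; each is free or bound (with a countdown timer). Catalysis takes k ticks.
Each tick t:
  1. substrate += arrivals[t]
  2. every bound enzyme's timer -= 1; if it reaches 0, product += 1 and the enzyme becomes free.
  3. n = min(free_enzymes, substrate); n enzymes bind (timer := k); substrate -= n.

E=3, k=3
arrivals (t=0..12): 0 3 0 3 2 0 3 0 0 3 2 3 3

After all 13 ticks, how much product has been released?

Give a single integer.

t=0: arr=0 -> substrate=0 bound=0 product=0
t=1: arr=3 -> substrate=0 bound=3 product=0
t=2: arr=0 -> substrate=0 bound=3 product=0
t=3: arr=3 -> substrate=3 bound=3 product=0
t=4: arr=2 -> substrate=2 bound=3 product=3
t=5: arr=0 -> substrate=2 bound=3 product=3
t=6: arr=3 -> substrate=5 bound=3 product=3
t=7: arr=0 -> substrate=2 bound=3 product=6
t=8: arr=0 -> substrate=2 bound=3 product=6
t=9: arr=3 -> substrate=5 bound=3 product=6
t=10: arr=2 -> substrate=4 bound=3 product=9
t=11: arr=3 -> substrate=7 bound=3 product=9
t=12: arr=3 -> substrate=10 bound=3 product=9

Answer: 9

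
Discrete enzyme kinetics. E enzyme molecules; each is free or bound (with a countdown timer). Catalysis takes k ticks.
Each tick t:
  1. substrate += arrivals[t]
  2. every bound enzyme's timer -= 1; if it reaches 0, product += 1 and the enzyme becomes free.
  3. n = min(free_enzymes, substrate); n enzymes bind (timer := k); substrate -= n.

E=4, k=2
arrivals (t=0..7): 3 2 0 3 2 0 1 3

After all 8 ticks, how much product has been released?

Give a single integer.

t=0: arr=3 -> substrate=0 bound=3 product=0
t=1: arr=2 -> substrate=1 bound=4 product=0
t=2: arr=0 -> substrate=0 bound=2 product=3
t=3: arr=3 -> substrate=0 bound=4 product=4
t=4: arr=2 -> substrate=1 bound=4 product=5
t=5: arr=0 -> substrate=0 bound=2 product=8
t=6: arr=1 -> substrate=0 bound=2 product=9
t=7: arr=3 -> substrate=0 bound=4 product=10

Answer: 10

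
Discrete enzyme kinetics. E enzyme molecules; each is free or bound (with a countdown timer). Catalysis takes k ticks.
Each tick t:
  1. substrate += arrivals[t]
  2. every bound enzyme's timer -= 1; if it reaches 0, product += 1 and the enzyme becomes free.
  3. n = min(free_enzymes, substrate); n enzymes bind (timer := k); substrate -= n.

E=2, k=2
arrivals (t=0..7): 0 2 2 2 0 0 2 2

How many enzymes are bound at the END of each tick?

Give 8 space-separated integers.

t=0: arr=0 -> substrate=0 bound=0 product=0
t=1: arr=2 -> substrate=0 bound=2 product=0
t=2: arr=2 -> substrate=2 bound=2 product=0
t=3: arr=2 -> substrate=2 bound=2 product=2
t=4: arr=0 -> substrate=2 bound=2 product=2
t=5: arr=0 -> substrate=0 bound=2 product=4
t=6: arr=2 -> substrate=2 bound=2 product=4
t=7: arr=2 -> substrate=2 bound=2 product=6

Answer: 0 2 2 2 2 2 2 2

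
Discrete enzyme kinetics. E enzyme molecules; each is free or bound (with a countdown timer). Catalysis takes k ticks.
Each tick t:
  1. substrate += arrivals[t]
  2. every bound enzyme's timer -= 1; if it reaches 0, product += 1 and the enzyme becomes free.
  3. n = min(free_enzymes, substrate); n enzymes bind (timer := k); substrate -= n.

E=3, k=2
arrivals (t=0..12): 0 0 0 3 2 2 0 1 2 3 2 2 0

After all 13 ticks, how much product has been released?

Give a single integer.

t=0: arr=0 -> substrate=0 bound=0 product=0
t=1: arr=0 -> substrate=0 bound=0 product=0
t=2: arr=0 -> substrate=0 bound=0 product=0
t=3: arr=3 -> substrate=0 bound=3 product=0
t=4: arr=2 -> substrate=2 bound=3 product=0
t=5: arr=2 -> substrate=1 bound=3 product=3
t=6: arr=0 -> substrate=1 bound=3 product=3
t=7: arr=1 -> substrate=0 bound=2 product=6
t=8: arr=2 -> substrate=1 bound=3 product=6
t=9: arr=3 -> substrate=2 bound=3 product=8
t=10: arr=2 -> substrate=3 bound=3 product=9
t=11: arr=2 -> substrate=3 bound=3 product=11
t=12: arr=0 -> substrate=2 bound=3 product=12

Answer: 12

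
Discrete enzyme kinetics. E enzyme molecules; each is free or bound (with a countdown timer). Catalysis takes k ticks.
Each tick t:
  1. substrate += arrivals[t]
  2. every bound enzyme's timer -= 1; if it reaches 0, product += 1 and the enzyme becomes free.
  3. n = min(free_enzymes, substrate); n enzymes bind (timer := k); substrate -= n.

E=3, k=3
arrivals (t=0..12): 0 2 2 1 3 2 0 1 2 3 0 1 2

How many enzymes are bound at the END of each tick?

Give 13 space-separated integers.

Answer: 0 2 3 3 3 3 3 3 3 3 3 3 3

Derivation:
t=0: arr=0 -> substrate=0 bound=0 product=0
t=1: arr=2 -> substrate=0 bound=2 product=0
t=2: arr=2 -> substrate=1 bound=3 product=0
t=3: arr=1 -> substrate=2 bound=3 product=0
t=4: arr=3 -> substrate=3 bound=3 product=2
t=5: arr=2 -> substrate=4 bound=3 product=3
t=6: arr=0 -> substrate=4 bound=3 product=3
t=7: arr=1 -> substrate=3 bound=3 product=5
t=8: arr=2 -> substrate=4 bound=3 product=6
t=9: arr=3 -> substrate=7 bound=3 product=6
t=10: arr=0 -> substrate=5 bound=3 product=8
t=11: arr=1 -> substrate=5 bound=3 product=9
t=12: arr=2 -> substrate=7 bound=3 product=9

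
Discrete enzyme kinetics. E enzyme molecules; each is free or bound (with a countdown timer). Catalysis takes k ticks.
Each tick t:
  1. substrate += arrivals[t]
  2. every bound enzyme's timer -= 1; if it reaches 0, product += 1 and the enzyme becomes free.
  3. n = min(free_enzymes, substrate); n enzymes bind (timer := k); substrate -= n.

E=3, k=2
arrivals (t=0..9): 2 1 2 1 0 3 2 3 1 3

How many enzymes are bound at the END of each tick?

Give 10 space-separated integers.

t=0: arr=2 -> substrate=0 bound=2 product=0
t=1: arr=1 -> substrate=0 bound=3 product=0
t=2: arr=2 -> substrate=0 bound=3 product=2
t=3: arr=1 -> substrate=0 bound=3 product=3
t=4: arr=0 -> substrate=0 bound=1 product=5
t=5: arr=3 -> substrate=0 bound=3 product=6
t=6: arr=2 -> substrate=2 bound=3 product=6
t=7: arr=3 -> substrate=2 bound=3 product=9
t=8: arr=1 -> substrate=3 bound=3 product=9
t=9: arr=3 -> substrate=3 bound=3 product=12

Answer: 2 3 3 3 1 3 3 3 3 3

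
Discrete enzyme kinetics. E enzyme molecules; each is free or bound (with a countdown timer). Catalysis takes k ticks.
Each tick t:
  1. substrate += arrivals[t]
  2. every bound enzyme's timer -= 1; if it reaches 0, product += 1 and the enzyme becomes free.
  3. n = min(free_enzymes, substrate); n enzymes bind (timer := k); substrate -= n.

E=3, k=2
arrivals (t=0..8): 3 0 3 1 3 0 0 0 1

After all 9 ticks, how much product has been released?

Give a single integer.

t=0: arr=3 -> substrate=0 bound=3 product=0
t=1: arr=0 -> substrate=0 bound=3 product=0
t=2: arr=3 -> substrate=0 bound=3 product=3
t=3: arr=1 -> substrate=1 bound=3 product=3
t=4: arr=3 -> substrate=1 bound=3 product=6
t=5: arr=0 -> substrate=1 bound=3 product=6
t=6: arr=0 -> substrate=0 bound=1 product=9
t=7: arr=0 -> substrate=0 bound=1 product=9
t=8: arr=1 -> substrate=0 bound=1 product=10

Answer: 10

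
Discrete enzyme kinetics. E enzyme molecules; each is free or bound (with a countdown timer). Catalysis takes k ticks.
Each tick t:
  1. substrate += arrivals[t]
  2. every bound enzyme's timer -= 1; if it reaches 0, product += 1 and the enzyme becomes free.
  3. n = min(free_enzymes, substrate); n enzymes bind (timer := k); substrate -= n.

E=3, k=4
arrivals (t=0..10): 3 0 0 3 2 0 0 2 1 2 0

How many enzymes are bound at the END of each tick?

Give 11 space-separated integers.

t=0: arr=3 -> substrate=0 bound=3 product=0
t=1: arr=0 -> substrate=0 bound=3 product=0
t=2: arr=0 -> substrate=0 bound=3 product=0
t=3: arr=3 -> substrate=3 bound=3 product=0
t=4: arr=2 -> substrate=2 bound=3 product=3
t=5: arr=0 -> substrate=2 bound=3 product=3
t=6: arr=0 -> substrate=2 bound=3 product=3
t=7: arr=2 -> substrate=4 bound=3 product=3
t=8: arr=1 -> substrate=2 bound=3 product=6
t=9: arr=2 -> substrate=4 bound=3 product=6
t=10: arr=0 -> substrate=4 bound=3 product=6

Answer: 3 3 3 3 3 3 3 3 3 3 3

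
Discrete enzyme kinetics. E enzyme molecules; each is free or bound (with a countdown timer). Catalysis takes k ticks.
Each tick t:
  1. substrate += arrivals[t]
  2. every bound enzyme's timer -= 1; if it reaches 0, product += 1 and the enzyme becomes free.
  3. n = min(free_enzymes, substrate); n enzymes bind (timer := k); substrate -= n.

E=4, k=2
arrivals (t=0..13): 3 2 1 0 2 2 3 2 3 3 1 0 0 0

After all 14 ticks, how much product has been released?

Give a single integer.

Answer: 22

Derivation:
t=0: arr=3 -> substrate=0 bound=3 product=0
t=1: arr=2 -> substrate=1 bound=4 product=0
t=2: arr=1 -> substrate=0 bound=3 product=3
t=3: arr=0 -> substrate=0 bound=2 product=4
t=4: arr=2 -> substrate=0 bound=2 product=6
t=5: arr=2 -> substrate=0 bound=4 product=6
t=6: arr=3 -> substrate=1 bound=4 product=8
t=7: arr=2 -> substrate=1 bound=4 product=10
t=8: arr=3 -> substrate=2 bound=4 product=12
t=9: arr=3 -> substrate=3 bound=4 product=14
t=10: arr=1 -> substrate=2 bound=4 product=16
t=11: arr=0 -> substrate=0 bound=4 product=18
t=12: arr=0 -> substrate=0 bound=2 product=20
t=13: arr=0 -> substrate=0 bound=0 product=22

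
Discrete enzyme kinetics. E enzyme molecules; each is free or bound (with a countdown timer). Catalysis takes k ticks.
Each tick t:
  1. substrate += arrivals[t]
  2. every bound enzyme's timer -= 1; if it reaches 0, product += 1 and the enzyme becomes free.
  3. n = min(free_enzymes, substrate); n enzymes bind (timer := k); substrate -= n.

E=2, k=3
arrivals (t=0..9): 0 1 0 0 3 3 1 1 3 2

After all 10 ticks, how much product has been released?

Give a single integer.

t=0: arr=0 -> substrate=0 bound=0 product=0
t=1: arr=1 -> substrate=0 bound=1 product=0
t=2: arr=0 -> substrate=0 bound=1 product=0
t=3: arr=0 -> substrate=0 bound=1 product=0
t=4: arr=3 -> substrate=1 bound=2 product=1
t=5: arr=3 -> substrate=4 bound=2 product=1
t=6: arr=1 -> substrate=5 bound=2 product=1
t=7: arr=1 -> substrate=4 bound=2 product=3
t=8: arr=3 -> substrate=7 bound=2 product=3
t=9: arr=2 -> substrate=9 bound=2 product=3

Answer: 3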